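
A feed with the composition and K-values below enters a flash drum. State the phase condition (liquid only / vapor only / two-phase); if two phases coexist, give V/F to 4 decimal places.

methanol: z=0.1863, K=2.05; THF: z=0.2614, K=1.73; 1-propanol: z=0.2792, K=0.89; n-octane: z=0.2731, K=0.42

ΣzᵢKᵢ = 1.1973; Σzᵢ/Kᵢ = 1.2059.
Both exceed 1, so a two-phase solution exists.
Material balance + equilibrium reduce to Σ zᵢ(Kᵢ−1)/(1+ψ(Kᵢ−1)) = 0.
Iterate (Newton) starting at ψ = 0.5:
  ψ = 0.5000: g = 0.01247, g' = -0.3491 → ψ = 0.5357
  ψ = 0.5357: g = -0.00007, g' = -0.3533 → ψ = 0.5355
Converged at ψ = 0.5355.

two-phase, V/F = 0.5355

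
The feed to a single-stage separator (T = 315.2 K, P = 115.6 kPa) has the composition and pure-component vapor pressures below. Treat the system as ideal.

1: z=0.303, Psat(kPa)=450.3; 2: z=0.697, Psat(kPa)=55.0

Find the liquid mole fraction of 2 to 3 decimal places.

Raoult's law: Kᵢ = Pᵢˢᵃᵗ/P = Pᵢˢᵃᵗ/115.6.
  K_1 = 450.3/115.6 = 3.89533, K_2 = 55.0/115.6 = 0.47578
Rachford–Rice: g(V/F) = Σ zᵢ(Kᵢ−1)/(1+V/F(Kᵢ−1)) = 0.
Check two-phase: ΣzᵢKᵢ = 1.512 > 1 and Σzᵢ/Kᵢ = 1.543 > 1, so g(0) = 0.512 > 0 and g(1) = -0.543 < 0.
Newton iteration, V/F⁰ = 0.69:
  V/F = 0.690: g = -0.2798, g' = -0.753 → V/F = 0.318
  V/F = 0.318: g = 0.0180, g' = -0.964 → V/F = 0.337
Converged at V/F = 0.337.
Compositions from xᵢ = zᵢ/(1+V/F(Kᵢ−1)), yᵢ = Kᵢxᵢ:
  1: x = 0.153, y = 0.597
  2: x = 0.847, y = 0.403

x_2 = 0.847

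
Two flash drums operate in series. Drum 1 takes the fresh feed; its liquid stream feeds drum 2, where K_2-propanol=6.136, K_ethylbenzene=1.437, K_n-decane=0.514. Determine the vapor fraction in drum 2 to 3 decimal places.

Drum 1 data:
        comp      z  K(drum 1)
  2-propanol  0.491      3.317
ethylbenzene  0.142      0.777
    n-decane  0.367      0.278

V/F (drum 2) = 0.446

Drum 1:
Material balance + equilibrium reduce to Σ zᵢ(Kᵢ−1)/(1+ψ₁(Kᵢ−1)) = 0.
Feasibility: ΣzᵢKᵢ = 1.841, Σzᵢ/Kᵢ = 1.651 — both > 1, two phases present.
Newton–Raphson from ψ₁ = 0.64:
  ψ₁ = 0.640: g = -0.0713, g' = -1.098 → ψ₁ = 0.575
  ψ₁ = 0.575: g = -0.0017, g' = -1.053 → ψ₁ = 0.573
Converged at ψ₁ = 0.573.
Drum-1 compositions:
  2-propanol: x = 0.211, y = 0.699
  ethylbenzene: x = 0.163, y = 0.127
  n-decane: x = 0.626, y = 0.174
Drum-2 feed = drum-1 liquid: z₂ = (0.2108, 0.1628, 0.6263).
Drum 2:
Material balance + equilibrium reduce to Σ zᵢ(Kᵢ−1)/(1+ψ₂(Kᵢ−1)) = 0.
Feasibility: ΣzᵢKᵢ = 1.850, Σzᵢ/Kᵢ = 1.366 — both > 1, two phases present.
Newton iteration, ψ₂⁰ = 0.42:
  ψ₂ = 0.420: g = 0.0207, g' = -0.814 → ψ₂ = 0.445
  ψ₂ = 0.445: g = 0.0005, g' = -0.777 → ψ₂ = 0.446
Converged at ψ₂ = 0.446.
  2-propanol: x = 0.064, y = 0.393
  ethylbenzene: x = 0.136, y = 0.196
  n-decane: x = 0.800, y = 0.411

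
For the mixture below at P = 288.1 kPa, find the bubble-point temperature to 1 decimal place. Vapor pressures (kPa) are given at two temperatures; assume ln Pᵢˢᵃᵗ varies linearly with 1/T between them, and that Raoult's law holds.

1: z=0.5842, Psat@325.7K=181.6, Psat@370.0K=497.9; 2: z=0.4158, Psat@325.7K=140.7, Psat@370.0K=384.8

Bubble-point temperature: ΣzᵢPᵢˢᵃᵗ(T) = P. Interpolate ln Pᵢˢᵃᵗ = aᵢ + bᵢ/T.
  T = 325.7 K: ΣzᵢPᵢˢᵃᵗ = 164.59 kPa
  T = 370.0 K: ΣzᵢPᵢˢᵃᵗ = 450.87 kPa
  T = 347.9 K: ΣzᵢPᵢˢᵃᵗ = 281.62 kPa
  T = 358.9 K: ΣzᵢPᵢˢᵃᵗ = 358.54 kPa
  T = 353.4 K: ΣzᵢPᵢˢᵃᵗ = 318.36 kPa
  T = 350.6 K: ΣzᵢPᵢˢᵃᵗ = 299.24 kPa
Interpolating between 347.9 K and 350.6 K gives T ≈ 348.9 K.

T = 348.9 K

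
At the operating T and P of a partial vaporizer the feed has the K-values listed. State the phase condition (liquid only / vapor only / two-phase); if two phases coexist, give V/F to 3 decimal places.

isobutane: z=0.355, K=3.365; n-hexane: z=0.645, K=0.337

two-phase, V/F = 0.263

ΣzᵢKᵢ = 1.412; Σzᵢ/Kᵢ = 2.019.
Both exceed 1, so a two-phase solution exists.
Rachford–Rice: g(ψ) = Σ zᵢ(Kᵢ−1)/(1+ψ(Kᵢ−1)) = 0.
Binary case is linear: z₁(K₁−1)(1+ψ(K₂−1)) + z₂(K₂−1)(1+ψ(K₁−1)) = 0
⇒ ψ = [z₁(K₁−1)+z₂(K₂−1)] / [−(K₁−1)(K₂−1)] = 0.4119/1.5680 = 0.263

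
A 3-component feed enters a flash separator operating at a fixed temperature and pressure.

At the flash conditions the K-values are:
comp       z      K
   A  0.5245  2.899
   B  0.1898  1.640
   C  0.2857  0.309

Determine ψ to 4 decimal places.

ψ = 0.8328

Iterate (Newton) starting at ψ = 0.5:
  ψ = 0.5000: g = 0.30130, g' = -0.8608 → ψ = 0.8500
  ψ = 0.8500: g = -0.01878, g' = -1.1106 → ψ = 0.8331
  ψ = 0.8331: g = -0.00031, g' = -1.0745 → ψ = 0.8328
Converged at ψ = 0.8328.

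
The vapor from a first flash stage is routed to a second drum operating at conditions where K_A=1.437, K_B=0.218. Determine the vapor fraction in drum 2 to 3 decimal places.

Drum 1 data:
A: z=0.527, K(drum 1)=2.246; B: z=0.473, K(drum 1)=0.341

Drum 1:
Material balance + equilibrium reduce to Σ zᵢ(Kᵢ−1)/(1+ψ₁(Kᵢ−1)) = 0.
g(0) = ΣzᵢKᵢ − 1 = 0.345 and g(1) = 1 − Σzᵢ/Kᵢ = -0.622, so a root lies in (0, 1).
Iterate (Newton) starting at ψ₁ = 0.5:
  ψ₁ = 0.500: g = -0.0603, g' = -0.768 → ψ₁ = 0.421
  ψ₁ = 0.421: g = -0.0010, g' = -0.746 → ψ₁ = 0.420
Converged at ψ₁ = 0.420.
Drum-1 compositions:
  A: x = 0.346, y = 0.777
  B: x = 0.654, y = 0.223
Drum-2 feed = drum-1 vapor: z₂ = (0.7770, 0.2230).
Drum 2:
Material balance + equilibrium reduce to Σ zᵢ(Kᵢ−1)/(1+ψ₂(Kᵢ−1)) = 0.
Feasibility: ΣzᵢKᵢ = 1.165, Σzᵢ/Kᵢ = 1.564 — both > 1, two phases present.
Binary case is linear: z₁(K₁−1)(1+ψ₂(K₂−1)) + z₂(K₂−1)(1+ψ₂(K₁−1)) = 0
⇒ ψ₂ = [z₁(K₁−1)+z₂(K₂−1)] / [−(K₁−1)(K₂−1)] = 0.1651/0.3417 = 0.483
  A: x = 0.642, y = 0.922
  B: x = 0.358, y = 0.078

V/F (drum 2) = 0.483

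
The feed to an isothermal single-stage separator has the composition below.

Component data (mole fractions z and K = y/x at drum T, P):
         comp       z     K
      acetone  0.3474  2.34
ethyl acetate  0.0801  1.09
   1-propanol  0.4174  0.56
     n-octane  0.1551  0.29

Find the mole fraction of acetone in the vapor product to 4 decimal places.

Iterate (Newton) starting at β = 0.5:
  β = 0.5000: g = -0.12054, g' = -0.5450 → β = 0.2788
  β = 0.2788: g = -0.00072, g' = -0.5577 → β = 0.2775
Converged at β = 0.2775.
Compositions from xᵢ = zᵢ/(1+β(Kᵢ−1)), yᵢ = Kᵢxᵢ:
  acetone: x = 0.2532, y = 0.5925
  ethyl acetate: x = 0.0781, y = 0.0852
  1-propanol: x = 0.4755, y = 0.2663
  n-octane: x = 0.1932, y = 0.0560

y_acetone = 0.5925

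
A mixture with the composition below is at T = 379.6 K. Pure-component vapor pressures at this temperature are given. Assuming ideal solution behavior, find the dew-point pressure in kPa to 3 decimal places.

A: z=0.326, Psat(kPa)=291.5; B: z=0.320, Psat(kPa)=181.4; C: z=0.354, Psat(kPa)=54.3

Pdew = 106.363 kPa

At the dew point ψ → 1, so Σzᵢ/Kᵢ = 1 with Kᵢ = Pᵢˢᵃᵗ/P ⇒ 1/P = Σzᵢ/Pᵢˢᵃᵗ.
1/P = 0.326/291.5 + 0.320/181.4 + 0.354/54.3 = 0.009402 ⇒ P = 106.363 kPa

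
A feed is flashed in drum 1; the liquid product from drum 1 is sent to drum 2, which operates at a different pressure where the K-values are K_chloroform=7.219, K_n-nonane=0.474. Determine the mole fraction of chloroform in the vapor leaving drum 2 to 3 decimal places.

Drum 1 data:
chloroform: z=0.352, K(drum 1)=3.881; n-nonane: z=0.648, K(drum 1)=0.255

Drum 1:
Material balance + equilibrium reduce to Σ zᵢ(Kᵢ−1)/(1+ψ₁(Kᵢ−1)) = 0.
Check two-phase: ΣzᵢKᵢ = 1.531 > 1 and Σzᵢ/Kᵢ = 2.632 > 1, so g(0) = 0.531 > 0 and g(1) = -1.632 < 0.
Binary case is linear: z₁(K₁−1)(1+ψ₁(K₂−1)) + z₂(K₂−1)(1+ψ₁(K₁−1)) = 0
⇒ ψ₁ = [z₁(K₁−1)+z₂(K₂−1)] / [−(K₁−1)(K₂−1)] = 0.5314/2.1463 = 0.248
Drum-1 compositions:
  chloroform: x = 0.205, y = 0.797
  n-nonane: x = 0.795, y = 0.203
Drum-2 feed = drum-1 liquid: z₂ = (0.2055, 0.7945).
Drum 2:
Let ψ₂ = V/F and solve Σ zᵢ(Kᵢ−1)/(1+ψ₂(Kᵢ−1)) = 0.
Feasibility: ΣzᵢKᵢ = 1.860, Σzᵢ/Kᵢ = 1.705 — both > 1, two phases present.
Binary case is linear: z₁(K₁−1)(1+ψ₂(K₂−1)) + z₂(K₂−1)(1+ψ₂(K₁−1)) = 0
⇒ ψ₂ = [z₁(K₁−1)+z₂(K₂−1)] / [−(K₁−1)(K₂−1)] = 0.8598/3.2712 = 0.263
  chloroform: x = 0.078, y = 0.563
  n-nonane: x = 0.922, y = 0.437

y_chloroform (drum 2) = 0.563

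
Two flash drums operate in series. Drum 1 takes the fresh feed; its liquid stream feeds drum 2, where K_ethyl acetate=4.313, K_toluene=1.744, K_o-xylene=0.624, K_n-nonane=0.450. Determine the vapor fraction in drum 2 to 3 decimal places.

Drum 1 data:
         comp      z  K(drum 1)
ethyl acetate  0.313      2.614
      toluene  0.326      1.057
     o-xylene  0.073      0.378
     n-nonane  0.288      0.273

Drum 1:
Material balance + equilibrium reduce to Σ zᵢ(Kᵢ−1)/(1+ψ₁(Kᵢ−1)) = 0.
g(0) = ΣzᵢKᵢ − 1 = 0.269 and g(1) = 1 − Σzᵢ/Kᵢ = -0.676, so a root lies in (0, 1).
Iterate (Newton) starting at ψ₁ = 0.42:
  ψ₁ = 0.420: g = -0.0436, g' = -0.658 → ψ₁ = 0.354
  ψ₁ = 0.354: g = -0.0002, g' = -0.654 → ψ₁ = 0.353
Converged at ψ₁ = 0.353.
Drum-1 compositions:
  ethyl acetate: x = 0.199, y = 0.521
  toluene: x = 0.320, y = 0.338
  o-xylene: x = 0.094, y = 0.035
  n-nonane: x = 0.388, y = 0.106
Drum-2 feed = drum-1 liquid: z₂ = (0.1993, 0.3196, 0.0936, 0.3875).
Drum 2:
Let ψ₂ = V/F and solve Σ zᵢ(Kᵢ−1)/(1+ψ₂(Kᵢ−1)) = 0.
g(0) = ΣzᵢKᵢ − 1 = 0.650 and g(1) = 1 − Σzᵢ/Kᵢ = -0.241, so a root lies in (0, 1).
Newton iteration, ψ₂⁰ = 0.5:
  ψ₂ = 0.500: g = 0.0846, g' = -0.647 → ψ₂ = 0.631
  ψ₂ = 0.631: g = 0.0031, g' = -0.609 → ψ₂ = 0.636
Converged at ψ₂ = 0.636.
  ethyl acetate: x = 0.064, y = 0.277
  toluene: x = 0.217, y = 0.378
  o-xylene: x = 0.123, y = 0.077
  n-nonane: x = 0.596, y = 0.268

V/F (drum 2) = 0.636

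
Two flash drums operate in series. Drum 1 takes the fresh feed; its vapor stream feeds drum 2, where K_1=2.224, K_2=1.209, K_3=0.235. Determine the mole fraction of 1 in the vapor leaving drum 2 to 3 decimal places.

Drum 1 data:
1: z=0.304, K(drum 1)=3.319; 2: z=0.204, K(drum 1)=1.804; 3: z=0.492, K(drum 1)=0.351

y_1 (drum 2) = 0.599

Drum 1:
Newton–Raphson from ψ₁ = 0.5:
  ψ₁ = 0.500: g = -0.0293, g' = -0.872 → ψ₁ = 0.466
Converged at ψ₁ = 0.466.
Drum-1 compositions:
  1: x = 0.146, y = 0.485
  2: x = 0.148, y = 0.268
  3: x = 0.706, y = 0.248
Drum-2 feed = drum-1 vapor: z₂ = (0.4847, 0.2676, 0.2477).
Drum 2:
Newton–Raphson from ψ₂ = 0.5:
  ψ₂ = 0.500: g = 0.1118, g' = -0.669 → ψ₂ = 0.667
  ψ₂ = 0.667: g = -0.0113, g' = -0.834 → ψ₂ = 0.654
  ψ₂ = 0.654: g = -0.0001, g' = -0.813 → ψ₂ = 0.653
Converged at ψ₂ = 0.653.
  1: x = 0.269, y = 0.599
  2: x = 0.235, y = 0.285
  3: x = 0.495, y = 0.116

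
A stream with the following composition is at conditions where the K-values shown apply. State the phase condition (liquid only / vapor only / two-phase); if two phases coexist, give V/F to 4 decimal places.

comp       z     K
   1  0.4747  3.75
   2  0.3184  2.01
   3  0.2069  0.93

ΣzᵢKᵢ = 2.6125; Σzᵢ/Kᵢ = 0.5075.
Since Σzᵢ/Kᵢ < 1 the mixture is above its dew point — single vapor phase.

vapor only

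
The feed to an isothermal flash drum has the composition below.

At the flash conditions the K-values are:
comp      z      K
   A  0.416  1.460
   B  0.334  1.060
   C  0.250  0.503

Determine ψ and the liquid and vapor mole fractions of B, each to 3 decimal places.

ψ = 0.556, x_B = 0.323, y_B = 0.343

Let ψ = V/F and solve Σ zᵢ(Kᵢ−1)/(1+ψ(Kᵢ−1)) = 0.
g(0) = ΣzᵢKᵢ − 1 = 0.087 and g(1) = 1 − Σzᵢ/Kᵢ = -0.097, so a root lies in (0, 1).
Iterate (Newton) starting at ψ = 0.44:
  ψ = 0.440: g = 0.0196, g' = -0.163 → ψ = 0.560
  ψ = 0.560: g = -0.0007, g' = -0.175 → ψ = 0.556
Converged at ψ = 0.556.
Compositions from xᵢ = zᵢ/(1+ψ(Kᵢ−1)), yᵢ = Kᵢxᵢ:
  A: x = 0.331, y = 0.484
  B: x = 0.323, y = 0.343
  C: x = 0.346, y = 0.174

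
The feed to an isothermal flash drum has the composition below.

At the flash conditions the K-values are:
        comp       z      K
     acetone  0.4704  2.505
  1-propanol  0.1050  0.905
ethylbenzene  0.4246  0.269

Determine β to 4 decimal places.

β = 0.3918

Rachford–Rice: g(β) = Σ zᵢ(Kᵢ−1)/(1+β(Kᵢ−1)) = 0.
g(0) = ΣzᵢKᵢ − 1 = 0.3876 and g(1) = 1 − Σzᵢ/Kᵢ = -0.8822, so a root lies in (0, 1).
Iterate (Newton) starting at β = 0.58:
  β = 0.5800: g = -0.17140, g' = -0.9886 → β = 0.4066
  β = 0.4066: g = -0.01286, g' = -0.8705 → β = 0.3919
  β = 0.3919: g = -0.00002, g' = -0.8682 → β = 0.3918
Converged at β = 0.3918.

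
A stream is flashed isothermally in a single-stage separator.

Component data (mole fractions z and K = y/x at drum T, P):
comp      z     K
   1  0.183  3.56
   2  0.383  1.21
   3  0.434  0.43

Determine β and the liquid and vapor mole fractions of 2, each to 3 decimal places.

Newton–Raphson from β = 0.69:
  β = 0.690: g = -0.1681, g' = -0.553 → β = 0.386
  β = 0.386: g = -0.0070, g' = -0.550 → β = 0.373
Converged at β = 0.373.
Compositions from xᵢ = zᵢ/(1+β(Kᵢ−1)), yᵢ = Kᵢxᵢ:
  1: x = 0.094, y = 0.333
  2: x = 0.355, y = 0.430
  3: x = 0.551, y = 0.237

β = 0.373, x_2 = 0.355, y_2 = 0.430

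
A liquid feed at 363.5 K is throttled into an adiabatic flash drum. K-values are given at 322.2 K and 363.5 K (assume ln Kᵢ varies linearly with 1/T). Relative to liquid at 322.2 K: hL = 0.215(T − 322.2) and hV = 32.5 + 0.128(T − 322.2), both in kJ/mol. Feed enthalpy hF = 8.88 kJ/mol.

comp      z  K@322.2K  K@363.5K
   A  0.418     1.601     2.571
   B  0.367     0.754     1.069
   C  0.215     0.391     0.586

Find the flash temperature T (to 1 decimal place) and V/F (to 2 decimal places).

T = 325.3 K, V/F = 0.25

Adiabatic flash: solve Rachford–Rice at each trial T, then check hF = ψ·hV(T) + (1−ψ)·hL(T).
  T = 322.2 K: K = (1.601, 0.754, 0.391), RR gives ψ = 0.120, H_out = 3.904 kJ/mol
  T = 363.5 K: K = (2.571, 1.069, 0.586), RR gives ψ = 1.000, H_out = 37.786 kJ/mol
  T = 342.9 K: K = (2.059, 0.908, 0.485), RR gives ψ = 0.847, H_out = 30.459 kJ/mol
  T = 332.5 K: K = (1.822, 0.829, 0.437), RR gives ψ = 0.522, H_out = 18.711 kJ/mol
  T = 327.4 K: K = (1.711, 0.792, 0.414), RR gives ψ = 0.338, H_out = 11.960 kJ/mol
  T = 324.8 K: K = (1.655, 0.773, 0.402), RR gives ψ = 0.234, H_out = 8.115 kJ/mol
  T = 326.1 K: K = (1.683, 0.782, 0.408), RR gives ψ = 0.287, H_out = 10.078 kJ/mol
Linear interpolation between T = 324.8 (H_out = 8.115) and T = 326.1 (H_out = 10.078) on hF = 8.88 gives T ≈ 325.3 K, at which ψ = 0.25.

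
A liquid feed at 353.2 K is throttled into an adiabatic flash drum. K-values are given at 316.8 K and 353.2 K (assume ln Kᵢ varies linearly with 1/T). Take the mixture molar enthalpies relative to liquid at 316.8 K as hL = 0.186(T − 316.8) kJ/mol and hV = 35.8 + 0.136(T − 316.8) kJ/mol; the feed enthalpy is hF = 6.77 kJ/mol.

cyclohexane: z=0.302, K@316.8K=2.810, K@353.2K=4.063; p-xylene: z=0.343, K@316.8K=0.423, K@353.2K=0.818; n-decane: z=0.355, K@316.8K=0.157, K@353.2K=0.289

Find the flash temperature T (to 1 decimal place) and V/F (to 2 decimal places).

Adiabatic flash: solve Rachford–Rice at each trial T, then check hF = ψ·hV(T) + (1−ψ)·hL(T).
  T = 316.8 K: K = (2.810, 0.423, 0.157), RR gives ψ = 0.038, H_out = 1.358 kJ/mol
  T = 353.2 K: K = (4.063, 0.818, 0.289), RR gives ψ = 0.395, H_out = 20.205 kJ/mol
  T = 335.0 K: K = (3.413, 0.599, 0.217), RR gives ψ = 0.210, H_out = 10.727 kJ/mol
  T = 325.9 K: K = (3.105, 0.506, 0.185), RR gives ψ = 0.125, H_out = 6.128 kJ/mol
  T = 330.4 K: K = (3.256, 0.550, 0.200), RR gives ψ = 0.167, H_out = 8.410 kJ/mol
  T = 328.1 K: K = (3.179, 0.527, 0.193), RR gives ψ = 0.146, H_out = 7.247 kJ/mol
Linear interpolation between T = 325.9 (H_out = 6.128) and T = 328.1 (H_out = 7.247) on hF = 6.77 gives T ≈ 327.2 K, at which ψ = 0.14.

T = 327.2 K, V/F = 0.14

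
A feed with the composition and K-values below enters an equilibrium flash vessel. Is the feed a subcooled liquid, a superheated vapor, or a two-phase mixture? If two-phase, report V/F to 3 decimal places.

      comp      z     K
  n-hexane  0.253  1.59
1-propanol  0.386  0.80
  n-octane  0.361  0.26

subcooled liquid

ΣzᵢKᵢ = 0.805; Σzᵢ/Kᵢ = 2.030.
Since ΣzᵢKᵢ < 1 the mixture is below its bubble point — single liquid phase.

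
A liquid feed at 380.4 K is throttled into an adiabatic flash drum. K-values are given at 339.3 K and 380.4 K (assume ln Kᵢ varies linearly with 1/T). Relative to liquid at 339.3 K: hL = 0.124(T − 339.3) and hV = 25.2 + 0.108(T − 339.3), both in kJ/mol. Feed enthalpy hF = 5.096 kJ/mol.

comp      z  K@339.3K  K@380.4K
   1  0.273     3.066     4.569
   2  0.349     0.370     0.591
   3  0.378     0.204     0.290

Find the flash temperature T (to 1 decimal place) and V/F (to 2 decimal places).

T = 354.4 K, V/F = 0.13

Adiabatic flash: solve Rachford–Rice at each trial T, then check hF = ψ·hV(T) + (1−ψ)·hL(T).
  T = 339.3 K: K = (3.066, 0.370, 0.204), RR gives ψ = 0.029, H_out = 0.734 kJ/mol
  T = 380.4 K: K = (4.569, 0.591, 0.290), RR gives ψ = 0.273, H_out = 11.795 kJ/mol
  T = 359.9 K: K = (3.788, 0.474, 0.246), RR gives ψ = 0.161, H_out = 6.564 kJ/mol
  T = 349.6 K: K = (3.418, 0.420, 0.225), RR gives ψ = 0.099, H_out = 3.766 kJ/mol
  T = 354.8 K: K = (3.603, 0.447, 0.235), RR gives ψ = 0.131, H_out = 5.201 kJ/mol
  T = 352.2 K: K = (3.510, 0.434, 0.230), RR gives ψ = 0.116, H_out = 4.490 kJ/mol
  T = 353.5 K: K = (3.556, 0.440, 0.233), RR gives ψ = 0.124, H_out = 4.847 kJ/mol
Linear interpolation between T = 353.5 (H_out = 4.847) and T = 354.8 (H_out = 5.201) on hF = 5.096 gives T ≈ 354.4 K, at which ψ = 0.13.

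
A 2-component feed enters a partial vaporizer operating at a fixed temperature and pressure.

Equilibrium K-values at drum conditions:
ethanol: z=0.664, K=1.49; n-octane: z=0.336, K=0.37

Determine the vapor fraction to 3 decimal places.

Material balance + equilibrium reduce to Σ zᵢ(Kᵢ−1)/(1+ψ(Kᵢ−1)) = 0.
g(0) = ΣzᵢKᵢ − 1 = 0.114 and g(1) = 1 − Σzᵢ/Kᵢ = -0.354, so a root lies in (0, 1).
Binary case is linear: z₁(K₁−1)(1+ψ(K₂−1)) + z₂(K₂−1)(1+ψ(K₁−1)) = 0
⇒ ψ = [z₁(K₁−1)+z₂(K₂−1)] / [−(K₁−1)(K₂−1)] = 0.1137/0.3087 = 0.368

ψ = 0.368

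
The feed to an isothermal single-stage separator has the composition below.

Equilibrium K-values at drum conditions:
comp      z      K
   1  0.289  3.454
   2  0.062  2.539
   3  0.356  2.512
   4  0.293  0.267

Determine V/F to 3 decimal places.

V/F = 0.805

Rachford–Rice: g(V/F) = Σ zᵢ(Kᵢ−1)/(1+V/F(Kᵢ−1)) = 0.
Feasibility: ΣzᵢKᵢ = 2.128, Σzᵢ/Kᵢ = 1.347 — both > 1, two phases present.
Newton–Raphson from V/F = 0.57:
  V/F = 0.570: g = 0.2667, g' = -1.043 → V/F = 0.826
  V/F = 0.826: g = -0.0281, g' = -1.389 → V/F = 0.805
Converged at V/F = 0.805.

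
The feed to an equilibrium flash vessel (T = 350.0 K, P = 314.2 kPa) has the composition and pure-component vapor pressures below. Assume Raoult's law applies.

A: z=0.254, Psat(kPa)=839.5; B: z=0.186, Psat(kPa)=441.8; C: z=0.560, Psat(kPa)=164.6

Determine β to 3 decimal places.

β = 0.379

Raoult's law: Kᵢ = Pᵢˢᵃᵗ/P = Pᵢˢᵃᵗ/314.2.
  K_A = 839.5/314.2 = 2.67187, K_B = 441.8/314.2 = 1.40611, K_C = 164.6/314.2 = 0.52387
Let β = V/F and solve Σ zᵢ(Kᵢ−1)/(1+β(Kᵢ−1)) = 0.
g(0) = ΣzᵢKᵢ − 1 = 0.234 and g(1) = 1 − Σzᵢ/Kᵢ = -0.296, so a root lies in (0, 1).
Newton iteration, β⁰ = 0.5:
  β = 0.500: g = -0.0559, g' = -0.451 → β = 0.376
  β = 0.376: g = 0.0015, g' = -0.479 → β = 0.379
Converged at β = 0.379.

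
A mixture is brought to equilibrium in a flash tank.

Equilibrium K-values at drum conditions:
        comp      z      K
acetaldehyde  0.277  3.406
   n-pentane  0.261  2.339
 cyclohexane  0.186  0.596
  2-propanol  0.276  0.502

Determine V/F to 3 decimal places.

Material balance + equilibrium reduce to Σ zᵢ(Kᵢ−1)/(1+V/F(Kᵢ−1)) = 0.
Check two-phase: ΣzᵢKᵢ = 1.803 > 1 and Σzᵢ/Kᵢ = 1.055 > 1, so g(0) = 0.803 > 0 and g(1) = -0.055 < 0.
Iterate (Newton) starting at V/F = 0.5:
  V/F = 0.500: g = 0.2347, g' = -0.667 → V/F = 0.852
  V/F = 0.852: g = 0.0286, g' = -0.552 → V/F = 0.904
  V/F = 0.904: g = -0.0001, g' = -0.557 → V/F = 0.903
Converged at V/F = 0.903.

V/F = 0.903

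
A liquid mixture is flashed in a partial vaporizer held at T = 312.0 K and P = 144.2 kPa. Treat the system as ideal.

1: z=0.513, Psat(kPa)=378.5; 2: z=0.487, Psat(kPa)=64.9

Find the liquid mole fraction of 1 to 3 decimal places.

Raoult's law: Kᵢ = Pᵢˢᵃᵗ/P = Pᵢˢᵃᵗ/144.2.
  K_1 = 378.5/144.2 = 2.62483, K_2 = 64.9/144.2 = 0.45007
Binary case is linear: z₁(K₁−1)(1+ψ(K₂−1)) + z₂(K₂−1)(1+ψ(K₁−1)) = 0
⇒ ψ = [z₁(K₁−1)+z₂(K₂−1)] / [−(K₁−1)(K₂−1)] = 0.5657/0.8935 = 0.633
Compositions from xᵢ = zᵢ/(1+ψ(Kᵢ−1)), yᵢ = Kᵢxᵢ:
  1: x = 0.253, y = 0.664
  2: x = 0.747, y = 0.336

x_1 = 0.253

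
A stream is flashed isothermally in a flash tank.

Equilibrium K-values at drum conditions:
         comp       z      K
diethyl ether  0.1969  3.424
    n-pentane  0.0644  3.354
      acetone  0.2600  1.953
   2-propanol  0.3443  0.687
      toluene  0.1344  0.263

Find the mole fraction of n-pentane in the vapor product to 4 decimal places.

y_n-pentane = 0.0775

Newton–Raphson from ψ = 0.46:
  ψ = 0.4600: g = 0.19496, g' = -0.6681 → ψ = 0.7518
  ψ = 0.7518: g = 0.00514, g' = -0.6967 → ψ = 0.7592
  ψ = 0.7592: g = -0.00002, g' = -0.7031 → ψ = 0.7591
Converged at ψ = 0.7591.
Compositions from xᵢ = zᵢ/(1+ψ(Kᵢ−1)), yᵢ = Kᵢxᵢ:
  diethyl ether: x = 0.0693, y = 0.2374
  n-pentane: x = 0.0231, y = 0.0775
  acetone: x = 0.1509, y = 0.2946
  2-propanol: x = 0.4516, y = 0.3103
  toluene: x = 0.3051, y = 0.0802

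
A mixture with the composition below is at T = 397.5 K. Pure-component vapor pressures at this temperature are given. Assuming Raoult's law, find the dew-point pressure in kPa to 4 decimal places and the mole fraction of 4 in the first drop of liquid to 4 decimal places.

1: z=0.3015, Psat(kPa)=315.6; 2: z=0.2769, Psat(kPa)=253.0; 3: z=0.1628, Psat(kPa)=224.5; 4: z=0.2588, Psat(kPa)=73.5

At the dew point ψ → 1, so Σzᵢ/Kᵢ = 1 with Kᵢ = Pᵢˢᵃᵗ/P ⇒ 1/P = Σzᵢ/Pᵢˢᵃᵗ.
1/P = 0.3015/315.6 + 0.2769/253.0 + 0.1628/224.5 + 0.2588/73.5 = 0.0062960 ⇒ P = 158.8299 kPa
xᵢ = zᵢP/Pᵢˢᵃᵗ ⇒ x_4 = 0.2588·158.8299/73.5 = 0.5593

Pdew = 158.8299 kPa, x_4 = 0.5593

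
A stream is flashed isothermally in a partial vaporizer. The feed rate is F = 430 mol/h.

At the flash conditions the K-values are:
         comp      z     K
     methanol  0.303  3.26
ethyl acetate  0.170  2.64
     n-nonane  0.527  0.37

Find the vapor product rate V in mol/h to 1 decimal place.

V = 210.4 mol/h

Iterate (Newton) starting at ψ = 0.39:
  ψ = 0.390: g = 0.0939, g' = -0.975 → ψ = 0.486
  ψ = 0.486: g = 0.0027, g' = -0.928 → ψ = 0.489
Converged at ψ = 0.489.
Then V = ψ·F = 0.4892·430 = 210.4 mol/h and L = F − V = 219.6 mol/h.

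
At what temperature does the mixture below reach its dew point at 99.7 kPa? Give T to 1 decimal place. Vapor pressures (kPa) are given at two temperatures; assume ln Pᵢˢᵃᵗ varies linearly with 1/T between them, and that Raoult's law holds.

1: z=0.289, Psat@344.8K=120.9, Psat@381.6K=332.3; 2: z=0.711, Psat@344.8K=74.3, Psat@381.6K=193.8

Dew-point temperature: Σzᵢ·P/Pᵢˢᵃᵗ(T) = 1. Interpolate ln Pᵢˢᵃᵗ = aᵢ + bᵢ/T.
  T = 344.8 K: ΣzᵢP/Pᵢˢᵃᵗ = 1.1924
  T = 381.6 K: ΣzᵢP/Pᵢˢᵃᵗ = 0.4525
  T = 363.2 K: ΣzᵢP/Pᵢˢᵃᵗ = 0.7167
  T = 354.0 K: ΣzᵢP/Pᵢˢᵃᵗ = 0.9183
  T = 349.4 K: ΣzᵢP/Pᵢˢᵃᵗ = 1.0446
  T = 351.7 K: ΣzᵢP/Pᵢˢᵃᵗ = 0.9790
  T = 350.5 K: ΣzᵢP/Pᵢˢᵃᵗ = 1.0126
Interpolating between 350.5 K and 351.7 K gives T ≈ 350.9 K.

T = 350.9 K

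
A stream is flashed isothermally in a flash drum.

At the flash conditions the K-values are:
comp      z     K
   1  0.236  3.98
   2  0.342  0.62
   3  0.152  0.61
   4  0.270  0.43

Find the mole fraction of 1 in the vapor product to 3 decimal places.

Newton–Raphson from ψ = 0.5:
  ψ = 0.500: g = -0.1669, g' = -0.621 → ψ = 0.231
  ψ = 0.231: g = 0.0316, g' = -0.939 → ψ = 0.265
  ψ = 0.265: g = 0.0013, g' = -0.866 → ψ = 0.266
Converged at ψ = 0.266.
Compositions from xᵢ = zᵢ/(1+ψ(Kᵢ−1)), yᵢ = Kᵢxᵢ:
  1: x = 0.132, y = 0.524
  2: x = 0.380, y = 0.236
  3: x = 0.170, y = 0.103
  4: x = 0.318, y = 0.137

y_1 = 0.524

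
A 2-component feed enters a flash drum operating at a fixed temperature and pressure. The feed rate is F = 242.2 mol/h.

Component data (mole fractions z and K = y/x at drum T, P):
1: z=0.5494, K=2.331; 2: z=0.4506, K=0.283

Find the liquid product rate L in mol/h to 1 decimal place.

L = 138.6 mol/h

Rachford–Rice: g(V/F) = Σ zᵢ(Kᵢ−1)/(1+V/F(Kᵢ−1)) = 0.
Check two-phase: ΣzᵢKᵢ = 1.4082 > 1 and Σzᵢ/Kᵢ = 1.8279 > 1, so g(0) = 0.4082 > 0 and g(1) = -0.8279 < 0.
Newton–Raphson from V/F = 0.56:
  V/F = 0.5600: g = -0.12087, g' = -0.9662 → V/F = 0.4349
  V/F = 0.4349: g = -0.00633, g' = -0.8796 → V/F = 0.4277
Converged at V/F = 0.4277.
Then V = V/F·F = 0.4277·242.2 = 103.6 mol/h and L = F − V = 138.6 mol/h.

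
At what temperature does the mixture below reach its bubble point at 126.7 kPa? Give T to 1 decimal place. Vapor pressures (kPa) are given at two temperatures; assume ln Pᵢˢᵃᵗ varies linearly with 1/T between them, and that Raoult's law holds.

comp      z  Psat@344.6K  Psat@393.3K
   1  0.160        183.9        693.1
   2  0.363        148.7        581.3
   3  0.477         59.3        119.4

T = 349.2 K

Bubble-point temperature: ΣzᵢPᵢˢᵃᵗ(T) = P. Interpolate ln Pᵢˢᵃᵗ = aᵢ + bᵢ/T.
  T = 344.6 K: ΣzᵢPᵢˢᵃᵗ = 111.69 kPa
  T = 393.3 K: ΣzᵢPᵢˢᵃᵗ = 378.86 kPa
  T = 369.0 K: ΣzᵢPᵢˢᵃᵗ = 212.66 kPa
  T = 356.8 K: ΣzᵢPᵢˢᵃᵗ = 155.41 kPa
  T = 350.7 K: ΣzᵢPᵢˢᵃᵗ = 132.03 kPa
  T = 347.6 K: ΣzᵢPᵢˢᵃᵗ = 121.33 kPa
  T = 349.1 K: ΣzᵢPᵢˢᵃᵗ = 126.42 kPa
Interpolating between 349.1 K and 350.7 K gives T ≈ 349.2 K.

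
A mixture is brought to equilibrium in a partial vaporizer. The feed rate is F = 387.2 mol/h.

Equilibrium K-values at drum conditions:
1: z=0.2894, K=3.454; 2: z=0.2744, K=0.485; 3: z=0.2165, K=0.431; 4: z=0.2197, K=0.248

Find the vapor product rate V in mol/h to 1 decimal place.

V = 72.5 mol/h

Rachford–Rice: g(ψ) = Σ zᵢ(Kᵢ−1)/(1+ψ(Kᵢ−1)) = 0.
Check two-phase: ΣzᵢKᵢ = 1.2805 > 1 and Σzᵢ/Kᵢ = 2.0378 > 1, so g(0) = 0.2805 > 0 and g(1) = -1.0378 < 0.
Iterate (Newton) starting at ψ = 0.67:
  ψ = 0.6700: g = -0.47925, g' = -1.1067 → ψ = 0.2369
  ψ = 0.2369: g = -0.05531, g' = -1.0688 → ψ = 0.1852
  ψ = 0.1852: g = 0.00241, g' = -1.1680 → ψ = 0.1873
Converged at ψ = 0.1873.
Then V = ψ·F = 0.1873·387.2 = 72.5 mol/h and L = F − V = 314.7 mol/h.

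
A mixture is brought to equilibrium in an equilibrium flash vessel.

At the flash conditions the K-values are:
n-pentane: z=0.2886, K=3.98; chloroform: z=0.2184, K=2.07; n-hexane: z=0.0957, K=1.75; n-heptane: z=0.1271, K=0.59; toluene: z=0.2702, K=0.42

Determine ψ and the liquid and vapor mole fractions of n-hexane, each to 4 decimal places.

Let ψ = V/F and solve Σ zᵢ(Kᵢ−1)/(1+ψ(Kᵢ−1)) = 0.
Feasibility: ΣzᵢKᵢ = 1.9567, Σzᵢ/Kᵢ = 1.0915 — both > 1, two phases present.
Iterate (Newton) starting at ψ = 0.48:
  ψ = 0.4800: g = 0.27897, g' = -0.7798 → ψ = 0.8377
  ψ = 0.8377: g = 0.02907, g' = -0.6929 → ψ = 0.8797
  ψ = 0.8797: g = -0.00039, g' = -0.7125 → ψ = 0.8792
Converged at ψ = 0.8792.
Compositions from xᵢ = zᵢ/(1+ψ(Kᵢ−1)), yᵢ = Kᵢxᵢ:
  n-pentane: x = 0.0797, y = 0.3173
  chloroform: x = 0.1125, y = 0.2330
  n-hexane: x = 0.0577, y = 0.1009
  n-heptane: x = 0.1987, y = 0.1173
  toluene: x = 0.5513, y = 0.2316

ψ = 0.8792, x_n-hexane = 0.0577, y_n-hexane = 0.1009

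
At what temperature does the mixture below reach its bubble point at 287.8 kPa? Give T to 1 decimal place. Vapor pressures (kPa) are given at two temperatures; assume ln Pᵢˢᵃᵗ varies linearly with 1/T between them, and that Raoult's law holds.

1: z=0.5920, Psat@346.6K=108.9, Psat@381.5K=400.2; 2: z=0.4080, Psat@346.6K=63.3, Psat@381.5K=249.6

Bubble-point temperature: ΣzᵢPᵢˢᵃᵗ(T) = P. Interpolate ln Pᵢˢᵃᵗ = aᵢ + bᵢ/T.
  T = 346.6 K: ΣzᵢPᵢˢᵃᵗ = 90.30 kPa
  T = 381.5 K: ΣzᵢPᵢˢᵃᵗ = 338.76 kPa
  T = 364.1 K: ΣzᵢPᵢˢᵃᵗ = 180.84 kPa
  T = 372.8 K: ΣzᵢPᵢˢᵃᵗ = 249.32 kPa
  T = 377.1 K: ΣzᵢPᵢˢᵃᵗ = 290.62 kPa
  T = 375.0 K: ΣzᵢPᵢˢᵃᵗ = 269.78 kPa
Interpolating between 375.0 K and 377.1 K gives T ≈ 376.8 K.

T = 376.8 K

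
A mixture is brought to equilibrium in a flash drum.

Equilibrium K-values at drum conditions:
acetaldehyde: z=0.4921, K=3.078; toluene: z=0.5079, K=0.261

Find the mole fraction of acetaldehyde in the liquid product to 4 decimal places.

Material balance + equilibrium reduce to Σ zᵢ(Kᵢ−1)/(1+β(Kᵢ−1)) = 0.
g(0) = ΣzᵢKᵢ − 1 = 0.6472 and g(1) = 1 − Σzᵢ/Kᵢ = -1.1059, so a root lies in (0, 1).
Newton iteration, β⁰ = 0.37:
  β = 0.3700: g = 0.06151, g' = -1.2046 → β = 0.4211
  β = 0.4211: g = 0.00049, g' = -1.1890 → β = 0.4215
Converged at β = 0.4215.
Compositions from xᵢ = zᵢ/(1+β(Kᵢ−1)), yᵢ = Kᵢxᵢ:
  acetaldehyde: x = 0.2623, y = 0.8075
  toluene: x = 0.7377, y = 0.1925

x_acetaldehyde = 0.2623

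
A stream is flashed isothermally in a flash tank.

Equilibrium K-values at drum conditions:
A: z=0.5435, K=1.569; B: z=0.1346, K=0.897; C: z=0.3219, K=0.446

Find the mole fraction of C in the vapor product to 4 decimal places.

Material balance + equilibrium reduce to Σ zᵢ(Kᵢ−1)/(1+ψ(Kᵢ−1)) = 0.
g(0) = ΣzᵢKᵢ − 1 = 0.1171 and g(1) = 1 − Σzᵢ/Kᵢ = -0.2182, so a root lies in (0, 1).
Newton iteration, ψ⁰ = 0.63:
  ψ = 0.6300: g = -0.06112, g' = -0.3301 → ψ = 0.4448
  ψ = 0.4448: g = -0.00440, g' = -0.2876 → ψ = 0.4296
  ψ = 0.4296: g = -0.00002, g' = -0.2853 → ψ = 0.4295
Converged at ψ = 0.4295.
Compositions from xᵢ = zᵢ/(1+ψ(Kᵢ−1)), yᵢ = Kᵢxᵢ:
  A: x = 0.4368, y = 0.6853
  B: x = 0.1408, y = 0.1263
  C: x = 0.4224, y = 0.1884

y_C = 0.1884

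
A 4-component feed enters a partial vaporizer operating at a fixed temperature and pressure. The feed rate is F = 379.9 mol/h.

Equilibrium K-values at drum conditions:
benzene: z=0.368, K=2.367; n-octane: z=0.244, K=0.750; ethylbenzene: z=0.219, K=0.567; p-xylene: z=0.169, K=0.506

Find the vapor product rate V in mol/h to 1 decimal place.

Material balance + equilibrium reduce to Σ zᵢ(Kᵢ−1)/(1+V/F(Kᵢ−1)) = 0.
Feasibility: ΣzᵢKᵢ = 1.264, Σzᵢ/Kᵢ = 1.201 — both > 1, two phases present.
Newton–Raphson from V/F = 0.51:
  V/F = 0.510: g = -0.0068, g' = -0.400 → V/F = 0.493
Converged at V/F = 0.493.
Then V = V/F·F = 0.4931·379.9 = 187.3 mol/h and L = F − V = 192.6 mol/h.

V = 187.3 mol/h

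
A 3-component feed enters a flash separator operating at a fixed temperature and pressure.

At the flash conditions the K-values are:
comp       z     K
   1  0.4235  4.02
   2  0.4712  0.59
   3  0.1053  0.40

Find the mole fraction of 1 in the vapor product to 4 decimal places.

Material balance + equilibrium reduce to Σ zᵢ(Kᵢ−1)/(1+V/F(Kᵢ−1)) = 0.
Feasibility: ΣzᵢKᵢ = 2.0226, Σzᵢ/Kᵢ = 1.1672 — both > 1, two phases present.
Newton iteration, V/F⁰ = 0.68:
  V/F = 0.6800: g = 0.04424, g' = -0.6747 → V/F = 0.7456
  V/F = 0.7456: g = 0.00076, g' = -0.6537 → V/F = 0.7467
Converged at V/F = 0.7467.
Compositions from xᵢ = zᵢ/(1+V/F(Kᵢ−1)), yᵢ = Kᵢxᵢ:
  1: x = 0.1301, y = 0.5230
  2: x = 0.6791, y = 0.4007
  3: x = 0.1908, y = 0.0763

y_1 = 0.5230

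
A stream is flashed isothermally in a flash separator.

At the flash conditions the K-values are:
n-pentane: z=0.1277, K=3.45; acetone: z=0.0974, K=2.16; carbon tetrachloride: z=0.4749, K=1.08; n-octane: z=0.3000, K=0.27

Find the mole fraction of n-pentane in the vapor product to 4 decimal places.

Rachford–Rice: g(β) = Σ zᵢ(Kᵢ−1)/(1+β(Kᵢ−1)) = 0.
Feasibility: ΣzᵢKᵢ = 1.2448, Σzᵢ/Kᵢ = 1.6329 — both > 1, two phases present.
Newton iteration, β⁰ = 0.46:
  β = 0.4600: g = -0.07231, g' = -0.5904 → β = 0.3375
  β = 0.3375: g = -0.00116, g' = -0.5817 → β = 0.3355
Converged at β = 0.3355.
Compositions from xᵢ = zᵢ/(1+β(Kᵢ−1)), yᵢ = Kᵢxᵢ:
  n-pentane: x = 0.0701, y = 0.2418
  acetone: x = 0.0701, y = 0.1514
  carbon tetrachloride: x = 0.4625, y = 0.4995
  n-octane: x = 0.3973, y = 0.1073

y_n-pentane = 0.2418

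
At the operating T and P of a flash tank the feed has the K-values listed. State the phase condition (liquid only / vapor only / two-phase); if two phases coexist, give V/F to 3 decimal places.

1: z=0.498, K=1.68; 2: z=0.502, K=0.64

two-phase, V/F = 0.645

ΣzᵢKᵢ = 1.158; Σzᵢ/Kᵢ = 1.081.
Both exceed 1, so a two-phase solution exists.
Let ψ = V/F and solve Σ zᵢ(Kᵢ−1)/(1+ψ(Kᵢ−1)) = 0.
Newton–Raphson from ψ = 0.5:
  ψ = 0.500: g = 0.0323, g' = -0.225 → ψ = 0.644
  ψ = 0.644: g = 0.0003, g' = -0.222 → ψ = 0.645
Converged at ψ = 0.645.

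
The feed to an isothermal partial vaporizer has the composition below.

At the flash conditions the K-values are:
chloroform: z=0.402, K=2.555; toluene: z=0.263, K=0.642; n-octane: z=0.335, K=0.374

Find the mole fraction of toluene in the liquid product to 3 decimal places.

x_toluene = 0.306

Rachford–Rice: g(ψ) = Σ zᵢ(Kᵢ−1)/(1+ψ(Kᵢ−1)) = 0.
Check two-phase: ΣzᵢKᵢ = 1.321 > 1 and Σzᵢ/Kᵢ = 1.463 > 1, so g(0) = 0.321 > 0 and g(1) = -0.463 < 0.
Newton iteration, ψ⁰ = 0.61:
  ψ = 0.610: g = -0.1389, g' = -0.655 → ψ = 0.398
  ψ = 0.398: g = -0.0029, g' = -0.650 → ψ = 0.393
Converged at ψ = 0.393.
Compositions from xᵢ = zᵢ/(1+ψ(Kᵢ−1)), yᵢ = Kᵢxᵢ:
  chloroform: x = 0.249, y = 0.637
  toluene: x = 0.306, y = 0.197
  n-octane: x = 0.444, y = 0.166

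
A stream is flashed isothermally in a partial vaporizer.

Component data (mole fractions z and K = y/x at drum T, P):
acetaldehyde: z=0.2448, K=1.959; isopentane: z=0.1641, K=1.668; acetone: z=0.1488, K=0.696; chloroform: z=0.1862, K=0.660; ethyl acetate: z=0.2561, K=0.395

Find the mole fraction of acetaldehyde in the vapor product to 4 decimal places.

Material balance + equilibrium reduce to Σ zᵢ(Kᵢ−1)/(1+V/F(Kᵢ−1)) = 0.
Feasibility: ΣzᵢKᵢ = 1.0809, Σzᵢ/Kᵢ = 1.3676 — both > 1, two phases present.
Newton iteration, V/F⁰ = 0.5:
  V/F = 0.5000: g = -0.11090, g' = -0.3870 → V/F = 0.2135
  V/F = 0.2135: g = -0.00374, g' = -0.3756 → V/F = 0.2035
Converged at V/F = 0.2035.
Compositions from xᵢ = zᵢ/(1+V/F(Kᵢ−1)), yᵢ = Kᵢxᵢ:
  acetaldehyde: x = 0.2048, y = 0.4013
  isopentane: x = 0.1445, y = 0.2410
  acetone: x = 0.1586, y = 0.1104
  chloroform: x = 0.2000, y = 0.1320
  ethyl acetate: x = 0.2921, y = 0.1154

y_acetaldehyde = 0.4013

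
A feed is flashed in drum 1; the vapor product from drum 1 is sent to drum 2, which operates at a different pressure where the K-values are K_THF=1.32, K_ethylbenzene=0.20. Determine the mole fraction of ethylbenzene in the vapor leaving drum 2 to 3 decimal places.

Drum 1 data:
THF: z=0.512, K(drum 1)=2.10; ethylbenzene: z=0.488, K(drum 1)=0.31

y_ethylbenzene (drum 2) = 0.057

Drum 1:
Material balance + equilibrium reduce to Σ zᵢ(Kᵢ−1)/(1+ψ₁(Kᵢ−1)) = 0.
Feasibility: ΣzᵢKᵢ = 1.226, Σzᵢ/Kᵢ = 1.818 — both > 1, two phases present.
Binary case is linear: z₁(K₁−1)(1+ψ₁(K₂−1)) + z₂(K₂−1)(1+ψ₁(K₁−1)) = 0
⇒ ψ₁ = [z₁(K₁−1)+z₂(K₂−1)] / [−(K₁−1)(K₂−1)] = 0.2265/0.7590 = 0.298
Drum-1 compositions:
  THF: x = 0.385, y = 0.809
  ethylbenzene: x = 0.615, y = 0.191
Drum-2 feed = drum-1 vapor: z₂ = (0.8095, 0.1905).
Drum 2:
Let ψ₂ = V/F and solve Σ zᵢ(Kᵢ−1)/(1+ψ₂(Kᵢ−1)) = 0.
g(0) = ΣzᵢKᵢ − 1 = 0.107 and g(1) = 1 − Σzᵢ/Kᵢ = -0.566, so a root lies in (0, 1).
Binary case is linear: z₁(K₁−1)(1+ψ₂(K₂−1)) + z₂(K₂−1)(1+ψ₂(K₁−1)) = 0
⇒ ψ₂ = [z₁(K₁−1)+z₂(K₂−1)] / [−(K₁−1)(K₂−1)] = 0.1066/0.2560 = 0.417
  THF: x = 0.714, y = 0.943
  ethylbenzene: x = 0.286, y = 0.057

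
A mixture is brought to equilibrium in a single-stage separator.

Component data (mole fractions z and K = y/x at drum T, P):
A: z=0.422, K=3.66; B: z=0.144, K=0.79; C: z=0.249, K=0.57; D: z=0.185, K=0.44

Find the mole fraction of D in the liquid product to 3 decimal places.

x_D = 0.320

Material balance + equilibrium reduce to Σ zᵢ(Kᵢ−1)/(1+V/F(Kᵢ−1)) = 0.
Check two-phase: ΣzᵢKᵢ = 1.882 > 1 and Σzᵢ/Kᵢ = 1.155 > 1, so g(0) = 0.882 > 0 and g(1) = -0.155 < 0.
Newton iteration, V/F⁰ = 0.55:
  V/F = 0.550: g = 0.1316, g' = -0.700 → V/F = 0.738
  V/F = 0.738: g = 0.0097, g' = -0.616 → V/F = 0.754
Converged at V/F = 0.754.
Compositions from xᵢ = zᵢ/(1+V/F(Kᵢ−1)), yᵢ = Kᵢxᵢ:
  A: x = 0.140, y = 0.514
  B: x = 0.171, y = 0.135
  C: x = 0.368, y = 0.210
  D: x = 0.320, y = 0.141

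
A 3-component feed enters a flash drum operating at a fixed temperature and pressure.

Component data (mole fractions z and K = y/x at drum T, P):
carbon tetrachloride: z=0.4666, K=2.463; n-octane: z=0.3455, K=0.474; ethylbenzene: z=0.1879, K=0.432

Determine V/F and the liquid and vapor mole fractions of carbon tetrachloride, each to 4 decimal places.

V/F = 0.4978, x_carbon tetrachloride = 0.2700, y_carbon tetrachloride = 0.6650

Rachford–Rice: g(V/F) = Σ zᵢ(Kᵢ−1)/(1+V/F(Kᵢ−1)) = 0.
g(0) = ΣzᵢKᵢ − 1 = 0.3942 and g(1) = 1 − Σzᵢ/Kᵢ = -0.3533, so a root lies in (0, 1).
Newton iteration, V/F⁰ = 0.57:
  V/F = 0.5700: g = -0.04515, g' = -0.6245 → V/F = 0.4977
  V/F = 0.4977: g = 0.00004, g' = -0.6276 → V/F = 0.4978
Converged at V/F = 0.4978.
Compositions from xᵢ = zᵢ/(1+V/F(Kᵢ−1)), yᵢ = Kᵢxᵢ:
  carbon tetrachloride: x = 0.2700, y = 0.6650
  n-octane: x = 0.4680, y = 0.2219
  ethylbenzene: x = 0.2620, y = 0.1132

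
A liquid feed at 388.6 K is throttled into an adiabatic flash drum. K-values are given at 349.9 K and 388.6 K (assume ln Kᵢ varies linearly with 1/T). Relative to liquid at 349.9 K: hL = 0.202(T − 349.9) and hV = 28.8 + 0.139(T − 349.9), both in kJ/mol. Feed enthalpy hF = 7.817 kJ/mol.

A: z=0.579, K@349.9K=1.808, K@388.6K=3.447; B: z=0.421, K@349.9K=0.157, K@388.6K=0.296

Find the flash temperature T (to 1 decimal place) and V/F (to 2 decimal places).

Adiabatic flash: solve Rachford–Rice at each trial T, then check hF = ψ·hV(T) + (1−ψ)·hL(T).
  T = 349.9 K: K = (1.808, 0.157), RR gives ψ = 0.166, H_out = 4.775 kJ/mol
  T = 388.6 K: K = (3.447, 0.296), RR gives ψ = 0.650, H_out = 24.963 kJ/mol
  T = 369.2 K: K = (2.537, 0.219), RR gives ψ = 0.467, H_out = 16.792 kJ/mol
  T = 359.5 K: K = (2.150, 0.186), RR gives ψ = 0.345, H_out = 11.671 kJ/mol
  T = 354.7 K: K = (1.974, 0.171), RR gives ψ = 0.266, H_out = 8.555 kJ/mol
  T = 352.3 K: K = (1.890, 0.164), RR gives ψ = 0.219, H_out = 6.768 kJ/mol
Linear interpolation between T = 352.3 (H_out = 6.768) and T = 354.7 (H_out = 8.555) on hF = 7.817 gives T ≈ 353.7 K, at which ψ = 0.25.

T = 353.7 K, V/F = 0.25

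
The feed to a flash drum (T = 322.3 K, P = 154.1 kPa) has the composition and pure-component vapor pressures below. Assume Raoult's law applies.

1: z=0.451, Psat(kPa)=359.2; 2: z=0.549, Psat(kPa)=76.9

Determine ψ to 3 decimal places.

Raoult's law: Kᵢ = Pᵢˢᵃᵗ/P = Pᵢˢᵃᵗ/154.1.
  K_1 = 359.2/154.1 = 2.33095, K_2 = 76.9/154.1 = 0.49903
Rachford–Rice: g(ψ) = Σ zᵢ(Kᵢ−1)/(1+ψ(Kᵢ−1)) = 0.
Check two-phase: ΣzᵢKᵢ = 1.325 > 1 and Σzᵢ/Kᵢ = 1.294 > 1, so g(0) = 0.325 > 0 and g(1) = -0.294 < 0.
Binary case is linear: z₁(K₁−1)(1+ψ(K₂−1)) + z₂(K₂−1)(1+ψ(K₁−1)) = 0
⇒ ψ = [z₁(K₁−1)+z₂(K₂−1)] / [−(K₁−1)(K₂−1)] = 0.3252/0.6668 = 0.488

ψ = 0.488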